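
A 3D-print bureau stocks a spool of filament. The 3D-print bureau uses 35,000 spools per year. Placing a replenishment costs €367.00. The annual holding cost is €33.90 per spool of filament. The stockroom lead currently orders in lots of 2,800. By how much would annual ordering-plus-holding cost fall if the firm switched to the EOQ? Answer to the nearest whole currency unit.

Extra cost ≈ €22,537 per year

EOQ = √(2DS/H) = √(2 × 35,000 × 367 / 33.9) ≈ 870.53.
Cost at Q* = (D/Q*)S + (Q*/2)H = √(2DSH) ≈ €29,510.86.
Cost at Q = 2,800: (35,000/2,800)×367 + (2,800/2)×33.9 = €4,587.50 + €47,460.00 = €52,047.50.
Excess = €52,047.50 − €29,510.86 = €22,536.64.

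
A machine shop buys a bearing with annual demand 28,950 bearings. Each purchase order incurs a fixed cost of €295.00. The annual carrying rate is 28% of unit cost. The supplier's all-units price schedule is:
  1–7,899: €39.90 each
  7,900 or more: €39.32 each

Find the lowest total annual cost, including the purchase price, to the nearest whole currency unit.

TC* ≈ €1,168,919

Holding cost per unit per year at price C is H = 0.28·C.
Evaluate total cost at each tier's feasible EOQ or, if the EOQ is below the tier, at the tier's minimum quantity.
EOQ at €39.90 = 1236.5 (feasible in tier 1): TC = 28,950×€39.90 + (28,950/1236.5)×295 + (1236.5/2)×0.28×€39.90 = €1,168,918.88.
EOQ at €39.32 = 1245.6 < 7900, so use break Q=7900: TC = 28,950×€39.32 + (28,950/7900.0)×295 + (7900.0/2)×0.28×€39.32 = €1,182,882.96.
Lowest total cost among the candidates is at Q = 1236.5.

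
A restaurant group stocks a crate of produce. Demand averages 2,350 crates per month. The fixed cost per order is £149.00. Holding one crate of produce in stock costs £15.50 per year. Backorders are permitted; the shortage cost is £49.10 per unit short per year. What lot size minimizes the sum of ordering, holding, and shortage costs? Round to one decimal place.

Annual demand D = 2,350 × 12 = 28,200.
With planned backorders, Q* = √(2DS/H) · √((H+B)/B).
√(2DS/H) = √(2 × 28,200 × 149 / 15.5) = 736.320.
√((H+B)/B) = √((15.5+49.1)/49.1) = 1.1470.
Q* ≈ 844.583.

Q* ≈ 844.6 crates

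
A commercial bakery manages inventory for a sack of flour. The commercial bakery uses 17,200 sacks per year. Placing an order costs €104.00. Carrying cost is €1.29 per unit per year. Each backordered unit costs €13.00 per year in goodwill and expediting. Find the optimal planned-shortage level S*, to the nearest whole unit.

S* ≈ 158 sacks

With planned backorders, Q* = √(2DS/H) · √((H+B)/B).
√(2DS/H) = √(2 × 17,200 × 104 / 1.29) = 1665.333.
√((H+B)/B) = √((1.29+13)/13) = 1.0484.
Q* ≈ 1746.005.
S* = Q* · H/(H+B) = 1746.005 × 1.29/14.29 ≈ 157.617.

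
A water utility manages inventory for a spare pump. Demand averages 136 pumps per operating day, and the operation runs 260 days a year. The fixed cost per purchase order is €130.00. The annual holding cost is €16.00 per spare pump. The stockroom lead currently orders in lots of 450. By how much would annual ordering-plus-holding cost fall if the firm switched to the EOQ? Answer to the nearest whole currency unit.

Extra cost ≈ €1,687 per year

Annual demand D = 136 × 260 = 35,360.
EOQ = √(2DS/H) = √(2 × 35,360 × 130 / 16) ≈ 758.02.
Cost at Q* = (D/Q*)S + (Q*/2)H = √(2DSH) ≈ €12,128.38.
Cost at Q = 450: (35,360/450)×130 + (450/2)×16 = €10,215.11 + €3,600.00 = €13,815.11.
Excess = €13,815.11 − €12,128.38 = €1,686.73.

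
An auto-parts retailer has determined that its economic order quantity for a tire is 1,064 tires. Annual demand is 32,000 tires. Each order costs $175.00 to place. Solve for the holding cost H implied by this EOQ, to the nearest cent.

Invert the EOQ relation Q*² = 2DS/H.
From Q* = √(2DS/H): H = 2DS / Q*² = 2 × 32,000 × 175 / 1,064² = 9.8932.

H ≈ $9.89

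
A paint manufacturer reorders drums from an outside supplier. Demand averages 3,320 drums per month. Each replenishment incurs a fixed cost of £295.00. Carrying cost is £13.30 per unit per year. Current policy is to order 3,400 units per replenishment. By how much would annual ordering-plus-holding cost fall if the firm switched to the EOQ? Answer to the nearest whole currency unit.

Annual demand D = 3,320 × 12 = 39,840.
EOQ = √(2DS/H) = √(2 × 39,840 × 295 / 13.3) ≈ 1329.41.
Cost at Q* = (D/Q*)S + (Q*/2)H = √(2DSH) ≈ £17,681.19.
Cost at Q = 3,400: (39,840/3,400)×295 + (3,400/2)×13.3 = £3,456.71 + £22,610.00 = £26,066.71.
Excess = £26,066.71 − £17,681.19 = £8,385.52.

Extra cost ≈ £8,386 per year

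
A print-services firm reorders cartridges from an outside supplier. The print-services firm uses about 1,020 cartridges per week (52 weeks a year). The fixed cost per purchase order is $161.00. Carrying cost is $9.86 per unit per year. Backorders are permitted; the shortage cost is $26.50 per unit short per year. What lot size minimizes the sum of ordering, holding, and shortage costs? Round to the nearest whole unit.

Annual demand D = 1,020 × 52 = 53,040.
With planned backorders, Q* = √(2DS/H) · √((H+B)/B).
√(2DS/H) = √(2 × 53,040 × 161 / 9.86) = 1316.107.
√((H+B)/B) = √((9.86+26.5)/26.5) = 1.1714.
Q* ≈ 1541.630.

Q* ≈ 1,542 cartridges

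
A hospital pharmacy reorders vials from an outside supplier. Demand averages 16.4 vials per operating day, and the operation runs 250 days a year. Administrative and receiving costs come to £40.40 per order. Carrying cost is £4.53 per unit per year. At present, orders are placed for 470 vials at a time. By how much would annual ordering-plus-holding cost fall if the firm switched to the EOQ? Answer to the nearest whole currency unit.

Annual demand D = 16.4 × 250 = 4,100.
EOQ = √(2DS/H) = √(2 × 4,100 × 40.4 / 4.53) ≈ 270.43.
Cost at Q* = (D/Q*)S + (Q*/2)H = √(2DSH) ≈ £1,225.03.
Cost at Q = 470: (4,100/470)×40.4 + (470/2)×4.53 = £352.43 + £1,064.55 = £1,416.98.
Excess = £1,416.98 − £1,225.03 = £191.95.

Extra cost ≈ £192 per year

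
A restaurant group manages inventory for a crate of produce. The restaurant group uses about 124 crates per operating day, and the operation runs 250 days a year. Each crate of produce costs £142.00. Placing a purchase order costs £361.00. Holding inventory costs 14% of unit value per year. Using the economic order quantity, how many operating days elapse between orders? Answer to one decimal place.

T ≈ 8.6 days

Annual demand D = 124 × 250 = 31,000.
Holding cost H = 0.14 × £142.00 = £19.8800 per unit per year.
The optimal lot size = √(2DS/H) = √(2 × 31,000 × 361 / 19.88) ≈ 1061.06.
Cycle time = Q*/D × 250 = 1061.06 / 31,000 × 250 ≈ 8.557 days.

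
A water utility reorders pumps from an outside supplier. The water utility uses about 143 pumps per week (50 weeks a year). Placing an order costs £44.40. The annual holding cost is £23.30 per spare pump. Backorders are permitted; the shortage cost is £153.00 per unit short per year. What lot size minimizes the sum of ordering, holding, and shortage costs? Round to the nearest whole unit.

Annual demand D = 143 × 50 = 7,150.
With planned backorders, Q* = √(2DS/H) · √((H+B)/B).
√(2DS/H) = √(2 × 7,150 × 44.4 / 23.3) = 165.075.
√((H+B)/B) = √((23.3+153)/153) = 1.0734.
Q* ≈ 177.199.

Q* ≈ 177 pumps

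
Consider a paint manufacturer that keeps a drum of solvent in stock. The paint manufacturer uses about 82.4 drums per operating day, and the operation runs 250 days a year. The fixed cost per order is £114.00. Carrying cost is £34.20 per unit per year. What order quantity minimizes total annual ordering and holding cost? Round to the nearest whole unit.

Q* ≈ 371 drums

Annual demand D = 82.4 × 250 = 20,600.
EOQ = √(2DS / H) = √(2 × 20,600 × 114 / 34.2).
= √(4,696,800 / 34.2) = √137,333.3333 ≈ 370.585.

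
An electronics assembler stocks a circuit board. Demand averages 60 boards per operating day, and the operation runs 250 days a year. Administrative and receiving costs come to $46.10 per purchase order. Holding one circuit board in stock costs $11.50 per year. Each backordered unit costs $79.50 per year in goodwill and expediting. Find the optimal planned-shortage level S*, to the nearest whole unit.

Annual demand D = 60 × 250 = 15,000.
With planned backorders, Q* = √(2DS/H) · √((H+B)/B).
√(2DS/H) = √(2 × 15,000 × 46.1 / 11.5) = 346.786.
√((H+B)/B) = √((11.5+79.5)/79.5) = 1.0699.
Q* ≈ 371.022.
S* = Q* · H/(H+B) = 371.022 × 11.5/91 ≈ 46.887.

S* ≈ 47 boards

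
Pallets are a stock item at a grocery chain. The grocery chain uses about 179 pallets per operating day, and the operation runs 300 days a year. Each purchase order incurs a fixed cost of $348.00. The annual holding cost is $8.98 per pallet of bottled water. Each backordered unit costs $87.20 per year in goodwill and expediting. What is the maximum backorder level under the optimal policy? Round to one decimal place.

S* ≈ 200.0 pallets

Annual demand D = 179 × 300 = 53,700.
With planned backorders, Q* = √(2DS/H) · √((H+B)/B).
√(2DS/H) = √(2 × 53,700 × 348 / 8.98) = 2040.110.
√((H+B)/B) = √((8.98+87.2)/87.2) = 1.0502.
Q* ≈ 2142.583.
S* = Q* · H/(H+B) = 2142.583 × 8.98/96.18 ≈ 200.046.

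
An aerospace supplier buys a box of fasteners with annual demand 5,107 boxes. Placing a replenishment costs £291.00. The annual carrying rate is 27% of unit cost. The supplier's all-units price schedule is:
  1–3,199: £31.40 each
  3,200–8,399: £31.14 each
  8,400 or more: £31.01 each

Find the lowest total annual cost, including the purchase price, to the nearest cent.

TC* ≈ £165,379.65

Holding cost per unit per year at price C is H = 0.27·C.
For each price level, check whether its EOQ is feasible; otherwise the best quantity at that price is the breakpoint.
EOQ at £31.40 = 592.1 (feasible in tier 1): TC = 5,107×£31.40 + (5,107/592.1)×291 + (592.1/2)×0.27×£31.40 = £165,379.65.
EOQ at £31.14 = 594.6 < 3200, so use break Q=3200: TC = 5,107×£31.14 + (5,107/3200.0)×291 + (3200.0/2)×0.27×£31.14 = £172,948.88.
EOQ at £31.01 = 595.8 < 8400, so use break Q=8400: TC = 5,107×£31.01 + (5,107/8400.0)×291 + (8400.0/2)×0.27×£31.01 = £193,710.33.
Lowest total cost among the candidates is at Q = 592.1.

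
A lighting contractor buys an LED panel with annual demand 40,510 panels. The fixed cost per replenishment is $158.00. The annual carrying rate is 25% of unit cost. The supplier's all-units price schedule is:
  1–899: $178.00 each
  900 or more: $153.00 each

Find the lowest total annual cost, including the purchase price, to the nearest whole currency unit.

Holding cost per unit per year at price C is H = 0.25·C.
Evaluate total cost at each tier's feasible EOQ or, if the EOQ is below the tier, at the tier's minimum quantity.
EOQ at $178.00 = 536.3 (feasible in tier 1): TC = 40,510×$178.00 + (40,510/536.3)×158 + (536.3/2)×0.25×$178.00 = $7,234,647.38.
EOQ at $153.00 = 578.5 < 900, so use break Q=900: TC = 40,510×$153.00 + (40,510/900.0)×158 + (900.0/2)×0.25×$153.00 = $6,222,354.26.
Lowest total cost among the candidates is at Q = 900.0.

TC* ≈ $6,222,354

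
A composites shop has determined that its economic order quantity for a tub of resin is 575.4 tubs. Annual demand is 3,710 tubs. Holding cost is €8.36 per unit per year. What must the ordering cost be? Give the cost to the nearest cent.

S ≈ €373.03

Invert the EOQ relation Q*² = 2DS/H.
From Q* = √(2DS/H): S = Q*²H / (2D) = 575.4² × 8.36 / (2 × 3,710) = 373.0286.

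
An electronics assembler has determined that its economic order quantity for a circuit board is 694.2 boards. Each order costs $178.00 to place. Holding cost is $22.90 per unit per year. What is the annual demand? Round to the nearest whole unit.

D ≈ 31,000 boards per year

Squaring Q* = √(2DS/H) gives Q*² = 2DS/H.
From Q* = √(2DS/H): D = Q*²H / (2S) = 694.2² × 22.9 / (2 × 178) = 30999.501.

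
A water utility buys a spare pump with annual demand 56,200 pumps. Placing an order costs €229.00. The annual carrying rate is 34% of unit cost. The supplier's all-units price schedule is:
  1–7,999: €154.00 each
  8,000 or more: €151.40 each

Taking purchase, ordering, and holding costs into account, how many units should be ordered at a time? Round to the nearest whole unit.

Q* ≈ 701 pumps

Holding cost per unit per year at price C is H = 0.34·C.
For each price level, check whether its EOQ is feasible; otherwise the best quantity at that price is the breakpoint.
EOQ at €154.00 = 701.1 (feasible in tier 1): TC = 56,200×€154.00 + (56,200/701.1)×229 + (701.1/2)×0.34×€154.00 = €8,691,511.38.
EOQ at €151.40 = 707.1 < 8000, so use break Q=8000: TC = 56,200×€151.40 + (56,200/8000.0)×229 + (8000.0/2)×0.34×€151.40 = €8,716,192.72.
Lowest total cost is €8,691,511.38 at Q = 701.1.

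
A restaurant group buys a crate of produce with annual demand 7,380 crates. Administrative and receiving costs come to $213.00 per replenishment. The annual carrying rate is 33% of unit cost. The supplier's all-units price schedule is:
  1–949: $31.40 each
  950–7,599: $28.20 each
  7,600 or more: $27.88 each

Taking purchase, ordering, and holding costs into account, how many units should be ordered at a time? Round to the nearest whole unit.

Holding cost per unit per year at price C is H = 0.33·C.
Evaluate total cost at each tier's feasible EOQ or, if the EOQ is below the tier, at the tier's minimum quantity.
EOQ at $31.40 = 550.8 (feasible in tier 1): TC = 7,380×$31.40 + (7,380/550.8)×213 + (550.8/2)×0.33×$31.40 = $237,439.62.
EOQ at $28.20 = 581.2 < 950, so use break Q=950: TC = 7,380×$28.20 + (7,380/950.0)×213 + (950.0/2)×0.33×$28.20 = $214,191.02.
EOQ at $27.88 = 584.6 < 7600, so use break Q=7600: TC = 7,380×$27.88 + (7,380/7600.0)×213 + (7600.0/2)×0.33×$27.88 = $240,922.75.
Lowest total cost is $214,191.02 at Q = 950.0.

Q* ≈ 950 crates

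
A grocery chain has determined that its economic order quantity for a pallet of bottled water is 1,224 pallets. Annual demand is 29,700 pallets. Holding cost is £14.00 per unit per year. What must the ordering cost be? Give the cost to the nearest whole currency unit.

S ≈ £353

The basic EOQ model gives Q* = √(2DS/H); rearrange for the unknown.
From Q* = √(2DS/H): S = Q*²H / (2D) = 1,224² × 14 / (2 × 29,700) = 353.1055.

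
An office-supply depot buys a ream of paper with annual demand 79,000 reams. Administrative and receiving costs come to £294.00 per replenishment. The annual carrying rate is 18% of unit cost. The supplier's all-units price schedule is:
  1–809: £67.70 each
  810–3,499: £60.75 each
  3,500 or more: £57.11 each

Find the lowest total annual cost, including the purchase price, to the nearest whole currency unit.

Holding cost per unit per year at price C is H = 0.18·C.
Evaluate total cost at each tier's feasible EOQ or, if the EOQ is below the tier, at the tier's minimum quantity.
Tier 1 (£67.70): EOQ = 1952.4 exceeds tier's upper bound 809, so this tier is dominated.
EOQ at £60.75 = 2061.1 (feasible in tier 2): TC = 79,000×£60.75 + (79,000/2061.1)×294 + (2061.1/2)×0.18×£60.75 = £4,821,787.80.
EOQ at £57.11 = 2125.7 < 3500, so use break Q=3500: TC = 79,000×£57.11 + (79,000/3500.0)×294 + (3500.0/2)×0.18×£57.11 = £4,536,315.65.
Lowest total cost among the candidates is at Q = 3500.0.

TC* ≈ £4,536,316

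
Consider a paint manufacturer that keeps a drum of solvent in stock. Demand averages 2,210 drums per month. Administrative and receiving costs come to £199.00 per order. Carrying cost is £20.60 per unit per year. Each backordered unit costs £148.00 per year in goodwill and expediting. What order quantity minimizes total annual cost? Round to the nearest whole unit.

Annual demand D = 2,210 × 12 = 26,520.
With planned backorders, Q* = √(2DS/H) · √((H+B)/B).
√(2DS/H) = √(2 × 26,520 × 199 / 20.6) = 715.805.
√((H+B)/B) = √((20.6+148)/148) = 1.0673.
Q* ≈ 763.999.

Q* ≈ 764 drums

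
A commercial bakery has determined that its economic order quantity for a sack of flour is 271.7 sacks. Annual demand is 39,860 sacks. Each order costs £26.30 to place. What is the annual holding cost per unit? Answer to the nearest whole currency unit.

H ≈ £28

Squaring Q* = √(2DS/H) gives Q*² = 2DS/H.
From Q* = √(2DS/H): H = 2DS / Q*² = 2 × 39,860 × 26.3 / 271.7² = 28.4017.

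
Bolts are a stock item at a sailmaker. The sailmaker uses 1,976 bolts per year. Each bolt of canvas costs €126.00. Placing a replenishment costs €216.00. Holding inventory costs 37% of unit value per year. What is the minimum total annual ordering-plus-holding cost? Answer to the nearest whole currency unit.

Holding cost H = 0.37 × €126.00 = €46.6200 per unit per year.
EOQ = √(2DS/H) = √(2 × 1,976 × 216 / 46.62) ≈ 135.32.
At Q*, ordering cost (D/Q*)S equals holding cost (Q*/2)H, each = √(DSH/2).
Minimum total = √(2DSH) = √(2 × 1,976 × 216 × 46.62) ≈ 6308.433.

TC* ≈ €6,308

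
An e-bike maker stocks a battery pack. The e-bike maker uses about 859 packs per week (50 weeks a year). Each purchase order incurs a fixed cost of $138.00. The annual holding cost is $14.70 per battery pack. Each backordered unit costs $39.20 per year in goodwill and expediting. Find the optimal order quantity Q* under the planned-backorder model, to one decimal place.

Annual demand D = 859 × 50 = 42,950.
With planned backorders, Q* = √(2DS/H) · √((H+B)/B).
√(2DS/H) = √(2 × 42,950 × 138 / 14.7) = 898.002.
√((H+B)/B) = √((14.7+39.2)/39.2) = 1.1726.
Q* ≈ 1053.001.

Q* ≈ 1,053.0 packs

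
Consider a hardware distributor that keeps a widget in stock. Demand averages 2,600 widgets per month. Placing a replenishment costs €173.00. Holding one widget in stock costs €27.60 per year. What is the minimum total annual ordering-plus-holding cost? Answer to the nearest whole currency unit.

Annual demand D = 2,600 × 12 = 31,200.
EOQ = √(2DS/H) = √(2 × 31,200 × 173 / 27.6) ≈ 625.40.
At Q*, ordering cost (D/Q*)S equals holding cost (Q*/2)H, each = √(DSH/2).
Minimum total = √(2DSH) = √(2 × 31,200 × 173 × 27.6) ≈ 17261.156.

TC* ≈ €17,261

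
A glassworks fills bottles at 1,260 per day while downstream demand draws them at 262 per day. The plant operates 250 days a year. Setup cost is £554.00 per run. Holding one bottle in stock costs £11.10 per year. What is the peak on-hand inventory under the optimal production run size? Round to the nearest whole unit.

Annual demand D = 262 × 250 = 65,500.
Production build-up factor (1 − d/p) = 1 − 262/1,260 = 0.7921.
Q* = √(2DS / (H(1 − d/p))) = √(2 × 65,500 × 554 / (11.1 × 0.7921)).
= √(72,574,000 / 8.7919) ≈ 2873.089.
Maximum inventory = Q*(1 − d/p) = 2873.089 × 0.7921 ≈ 2275.669.

I_max ≈ 2,276 bottles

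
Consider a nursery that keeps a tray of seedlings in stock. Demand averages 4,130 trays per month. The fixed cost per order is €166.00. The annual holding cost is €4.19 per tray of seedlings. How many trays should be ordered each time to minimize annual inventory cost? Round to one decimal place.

Q* ≈ 1,981.7 trays

Annual demand D = 4,130 × 12 = 49,560.
EOQ = √(2DS / H) = √(2 × 49,560 × 166 / 4.19).
= √(16,453,920 / 4.19) = √3,926,949.8807 ≈ 1981.653.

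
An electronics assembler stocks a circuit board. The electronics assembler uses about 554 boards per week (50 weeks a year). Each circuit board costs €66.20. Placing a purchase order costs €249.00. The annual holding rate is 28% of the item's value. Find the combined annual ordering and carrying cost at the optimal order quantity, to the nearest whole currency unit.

Annual demand D = 554 × 50 = 27,700.
Holding cost H = 0.28 × €66.20 = €18.5360 per unit per year.
EOQ = √(2DS/H) = √(2 × 27,700 × 249 / 18.536) ≈ 862.67.
At the optimum the two cost components are equal, so total cost = 2·(Q*/2)H = Q*·H.
Minimum total = √(2DSH) = √(2 × 27,700 × 249 × 18.536) ≈ 15990.519.

TC* ≈ €15,991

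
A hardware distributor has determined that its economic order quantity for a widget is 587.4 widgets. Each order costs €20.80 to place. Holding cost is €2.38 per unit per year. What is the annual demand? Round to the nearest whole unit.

D ≈ 19,740 widgets per year

Squaring Q* = √(2DS/H) gives Q*² = 2DS/H.
From Q* = √(2DS/H): D = Q*²H / (2S) = 587.4² × 2.38 / (2 × 20.8) = 19740.198.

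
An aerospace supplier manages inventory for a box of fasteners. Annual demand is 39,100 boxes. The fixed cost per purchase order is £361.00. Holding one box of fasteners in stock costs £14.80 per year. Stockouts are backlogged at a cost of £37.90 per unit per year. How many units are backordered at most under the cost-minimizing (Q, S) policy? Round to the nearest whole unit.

S* ≈ 457 boxes

With planned backorders, Q* = √(2DS/H) · √((H+B)/B).
√(2DS/H) = √(2 × 39,100 × 361 / 14.8) = 1381.103.
√((H+B)/B) = √((14.8+37.9)/37.9) = 1.1792.
Q* ≈ 1628.590.
S* = Q* · H/(H+B) = 1628.590 × 14.8/52.7 ≈ 457.365.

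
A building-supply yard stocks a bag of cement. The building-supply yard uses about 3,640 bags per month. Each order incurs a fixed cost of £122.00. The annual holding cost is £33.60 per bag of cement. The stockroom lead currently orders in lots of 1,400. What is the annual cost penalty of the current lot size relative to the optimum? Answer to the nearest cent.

Annual demand D = 3,640 × 12 = 43,680.
EOQ = √(2DS/H) = √(2 × 43,680 × 122 / 33.6) ≈ 563.21.
Cost at Q* = (D/Q*)S + (Q*/2)H = √(2DSH) ≈ £18,923.69.
Cost at Q = 1,400: (43,680/1,400)×122 + (1,400/2)×33.6 = £3,806.40 + £23,520.00 = £27,326.40.
Excess = £27,326.40 − £18,923.69 = £8,402.71.

Extra cost ≈ £8,402.71 per year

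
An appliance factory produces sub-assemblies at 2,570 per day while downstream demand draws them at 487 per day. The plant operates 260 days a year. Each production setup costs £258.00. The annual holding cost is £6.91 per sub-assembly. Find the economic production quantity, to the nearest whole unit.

Q* ≈ 3,416 sub-assemblies

Annual demand D = 487 × 260 = 126,620.
Production build-up factor (1 − d/p) = 1 − 487/2,570 = 0.8105.
Q* = √(2DS / (H(1 − d/p))) = √(2 × 126,620 × 258 / (6.91 × 0.8105)).
= √(65,335,920 / 5.6006) ≈ 3415.536.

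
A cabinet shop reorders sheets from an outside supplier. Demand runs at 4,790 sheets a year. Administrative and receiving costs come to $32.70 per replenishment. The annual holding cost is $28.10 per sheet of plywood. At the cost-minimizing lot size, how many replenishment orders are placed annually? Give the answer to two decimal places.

N ≈ 45.37 orders per year

The optimal lot size = √(2DS/H) = √(2 × 4,790 × 32.7 / 28.1) ≈ 105.59.
Orders per year = D / Q* = 4,790 / 105.59 ≈ 45.366.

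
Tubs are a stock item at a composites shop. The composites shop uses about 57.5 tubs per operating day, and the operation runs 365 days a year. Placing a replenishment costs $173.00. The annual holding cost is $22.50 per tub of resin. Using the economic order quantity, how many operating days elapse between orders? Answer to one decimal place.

T ≈ 9.9 days

Annual demand D = 57.5 × 365 = 20,987.5.
EOQ = √(2DS/H) = √(2 × 20,987.5 × 173 / 22.5) ≈ 568.10.
Cycle time = Q*/D × 365 = 568.10 / 20,987.5 × 365 ≈ 9.880 days.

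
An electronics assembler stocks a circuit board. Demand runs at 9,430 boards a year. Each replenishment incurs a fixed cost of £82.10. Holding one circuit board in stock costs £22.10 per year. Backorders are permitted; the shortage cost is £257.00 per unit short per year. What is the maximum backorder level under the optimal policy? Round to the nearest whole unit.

With planned backorders, Q* = √(2DS/H) · √((H+B)/B).
√(2DS/H) = √(2 × 9,430 × 82.1 / 22.1) = 264.695.
√((H+B)/B) = √((22.1+257)/257) = 1.0421.
Q* ≈ 275.842.
S* = Q* · H/(H+B) = 275.842 × 22.1/279.1 ≈ 21.842.

S* ≈ 22 boards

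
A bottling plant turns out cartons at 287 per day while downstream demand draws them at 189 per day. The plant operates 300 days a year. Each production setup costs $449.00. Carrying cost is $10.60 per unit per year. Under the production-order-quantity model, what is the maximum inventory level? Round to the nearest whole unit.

I_max ≈ 1,281 cartons

Annual demand D = 189 × 300 = 56,700.
Production build-up factor (1 − d/p) = 1 − 189/287 = 0.3415.
Q* = √(2DS / (H(1 − d/p))) = √(2 × 56,700 × 449 / (10.6 × 0.3415)).
= √(50,916,600 / 3.6195) ≈ 3750.634.
Maximum inventory = Q*(1 − d/p) = 3750.634 × 0.3415 ≈ 1280.704.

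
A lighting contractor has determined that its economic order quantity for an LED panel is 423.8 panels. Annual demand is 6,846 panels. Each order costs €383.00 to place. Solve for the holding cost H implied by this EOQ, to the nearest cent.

H ≈ €29.20

The basic EOQ model gives Q* = √(2DS/H); rearrange for the unknown.
From Q* = √(2DS/H): H = 2DS / Q*² = 2 × 6,846 × 383 / 423.8² = 29.1974.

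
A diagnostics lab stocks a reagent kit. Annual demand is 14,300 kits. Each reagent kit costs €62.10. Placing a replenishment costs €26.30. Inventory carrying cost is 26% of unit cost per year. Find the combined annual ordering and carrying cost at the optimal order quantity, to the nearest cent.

Holding cost H = 0.26 × €62.10 = €16.1460 per unit per year.
Q* = √(2DS/H) = √(2 × 14,300 × 26.3 / 16.146) ≈ 215.84.
At the optimum the two cost components are equal, so total cost = 2·(Q*/2)H = Q*·H.
Minimum total = √(2DSH) = √(2 × 14,300 × 26.3 × 16.146) ≈ 3484.924.

TC* ≈ €3,484.92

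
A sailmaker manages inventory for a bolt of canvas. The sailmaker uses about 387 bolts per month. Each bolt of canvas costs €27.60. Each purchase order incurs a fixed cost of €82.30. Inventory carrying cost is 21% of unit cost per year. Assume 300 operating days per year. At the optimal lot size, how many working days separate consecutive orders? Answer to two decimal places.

Annual demand D = 387 × 12 = 4,644.
Holding cost H = 0.21 × €27.60 = €5.7960 per unit per year.
The optimal lot size = √(2DS/H) = √(2 × 4,644 × 82.3 / 5.796) ≈ 363.16.
Cycle time = Q*/D × 300 = 363.16 / 4,644 × 300 ≈ 23.460 days.

T ≈ 23.46 days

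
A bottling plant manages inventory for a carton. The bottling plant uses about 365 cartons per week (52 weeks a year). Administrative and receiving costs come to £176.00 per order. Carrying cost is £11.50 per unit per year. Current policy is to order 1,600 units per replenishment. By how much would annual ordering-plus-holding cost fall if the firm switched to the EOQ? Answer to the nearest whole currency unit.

Annual demand D = 365 × 52 = 18,980.
EOQ = √(2DS/H) = √(2 × 18,980 × 176 / 11.5) ≈ 762.20.
Cost at Q* = (D/Q*)S + (Q*/2)H = √(2DSH) ≈ £8,765.33.
Cost at Q = 1,600: (18,980/1,600)×176 + (1,600/2)×11.5 = £2,087.80 + £9,200.00 = £11,287.80.
Excess = £11,287.80 − £8,765.33 = £2,522.47.

Extra cost ≈ £2,522 per year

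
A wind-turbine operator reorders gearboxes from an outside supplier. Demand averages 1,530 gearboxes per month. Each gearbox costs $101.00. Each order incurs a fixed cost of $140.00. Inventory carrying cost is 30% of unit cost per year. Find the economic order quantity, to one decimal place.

Annual demand D = 1,530 × 12 = 18,360.
Holding cost H = 0.30 × $101.00 = $30.3000 per unit per year.
EOQ = √(2DS / H) = √(2 × 18,360 × 140 / 30.3).
= √(5,140,800 / 30.3) = √169,663.3663 ≈ 411.902.

Q* ≈ 411.9 gearboxes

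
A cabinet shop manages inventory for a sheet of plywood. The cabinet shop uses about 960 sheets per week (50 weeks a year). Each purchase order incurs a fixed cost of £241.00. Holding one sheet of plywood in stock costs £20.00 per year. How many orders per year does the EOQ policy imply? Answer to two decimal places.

N ≈ 44.63 orders per year

Annual demand D = 960 × 50 = 48,000.
Q* = √(2DS/H) = √(2 × 48,000 × 241 / 20) ≈ 1075.55.
Orders per year = D / Q* = 48,000 / 1075.55 ≈ 44.628.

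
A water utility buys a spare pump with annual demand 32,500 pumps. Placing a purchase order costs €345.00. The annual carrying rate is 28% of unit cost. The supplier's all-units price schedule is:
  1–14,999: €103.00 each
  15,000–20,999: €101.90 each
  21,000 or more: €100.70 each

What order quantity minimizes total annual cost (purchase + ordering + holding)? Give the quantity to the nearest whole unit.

Holding cost per unit per year at price C is H = 0.28·C.
For each price level, check whether its EOQ is feasible; otherwise the best quantity at that price is the breakpoint.
EOQ at €103.00 = 881.8 (feasible in tier 1): TC = 32,500×€103.00 + (32,500/881.8)×345 + (881.8/2)×0.28×€103.00 = €3,372,931.02.
EOQ at €101.90 = 886.5 < 15000, so use break Q=15000: TC = 32,500×€101.90 + (32,500/15000.0)×345 + (15000.0/2)×0.28×€101.90 = €3,526,487.50.
EOQ at €100.70 = 891.8 < 21000, so use break Q=21000: TC = 32,500×€100.70 + (32,500/21000.0)×345 + (21000.0/2)×0.28×€100.70 = €3,569,341.93.
Lowest total cost is €3,372,931.02 at Q = 881.8.

Q* ≈ 882 pumps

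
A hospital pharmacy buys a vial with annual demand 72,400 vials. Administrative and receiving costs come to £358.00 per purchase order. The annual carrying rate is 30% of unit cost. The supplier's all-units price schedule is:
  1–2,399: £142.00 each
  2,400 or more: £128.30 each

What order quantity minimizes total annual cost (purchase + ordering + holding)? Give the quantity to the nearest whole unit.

Holding cost per unit per year at price C is H = 0.30·C.
Evaluate total cost at each tier's feasible EOQ or, if the EOQ is below the tier, at the tier's minimum quantity.
EOQ at £142.00 = 1103.1 (feasible in tier 1): TC = 72,400×£142.00 + (72,400/1103.1)×358 + (1103.1/2)×0.30×£142.00 = £10,327,792.72.
EOQ at £128.30 = 1160.5 < 2400, so use break Q=2400: TC = 72,400×£128.30 + (72,400/2400.0)×358 + (2400.0/2)×0.30×£128.30 = £9,345,907.67.
Lowest total cost is £9,345,907.67 at Q = 2400.0.

Q* ≈ 2,400 vials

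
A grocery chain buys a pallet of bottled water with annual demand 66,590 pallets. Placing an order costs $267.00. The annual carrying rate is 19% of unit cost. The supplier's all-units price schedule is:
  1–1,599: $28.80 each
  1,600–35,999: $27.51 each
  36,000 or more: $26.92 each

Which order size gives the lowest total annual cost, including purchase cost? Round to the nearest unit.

Holding cost per unit per year at price C is H = 0.19·C.
Candidates are each tier's EOQ (if it falls in that tier) and each price-break quantity.
Tier 1 ($28.80): EOQ = 2549.2 exceeds tier's upper bound 1599, so this tier is dominated.
EOQ at $27.51 = 2608.3 (feasible in tier 2): TC = 66,590×$27.51 + (66,590/2608.3)×267 + (2608.3/2)×0.19×$27.51 = $1,845,524.08.
EOQ at $26.92 = 2636.7 < 36000, so use break Q=36000: TC = 66,590×$26.92 + (66,590/36000.0)×267 + (36000.0/2)×0.19×$26.92 = $1,885,163.08.
Lowest total cost is $1,845,524.08 at Q = 2608.3.

Q* ≈ 2,608 pallets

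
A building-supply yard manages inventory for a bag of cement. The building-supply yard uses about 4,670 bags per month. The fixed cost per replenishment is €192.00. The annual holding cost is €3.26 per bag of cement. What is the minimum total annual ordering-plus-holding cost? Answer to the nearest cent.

Annual demand D = 4,670 × 12 = 56,040.
Q* = √(2DS/H) = √(2 × 56,040 × 192 / 3.26) ≈ 2569.25.
At the optimum the two cost components are equal, so total cost = 2·(Q*/2)H = Q*·H.
Minimum total = √(2DSH) = √(2 × 56,040 × 192 × 3.26) ≈ 8375.746.

TC* ≈ €8,375.75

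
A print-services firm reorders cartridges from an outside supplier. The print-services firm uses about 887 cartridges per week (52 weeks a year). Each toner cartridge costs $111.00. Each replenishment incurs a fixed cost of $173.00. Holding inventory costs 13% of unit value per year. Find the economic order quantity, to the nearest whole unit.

Annual demand D = 887 × 52 = 46,124.
Holding cost H = 0.13 × $111.00 = $14.4300 per unit per year.
EOQ = √(2DS / H) = √(2 × 46,124 × 173 / 14.43).
= √(15,958,904 / 14.43) = √1,105,953.1532 ≈ 1051.643.

Q* ≈ 1,052 cartridges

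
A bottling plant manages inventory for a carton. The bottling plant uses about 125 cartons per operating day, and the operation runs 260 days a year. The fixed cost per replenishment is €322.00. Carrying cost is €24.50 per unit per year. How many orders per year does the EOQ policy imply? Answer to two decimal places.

Annual demand D = 125 × 260 = 32,500.
Q* = √(2DS/H) = √(2 × 32,500 × 322 / 24.5) ≈ 924.28.
Orders per year = D / Q* = 32,500 / 924.28 ≈ 35.163.

N ≈ 35.16 orders per year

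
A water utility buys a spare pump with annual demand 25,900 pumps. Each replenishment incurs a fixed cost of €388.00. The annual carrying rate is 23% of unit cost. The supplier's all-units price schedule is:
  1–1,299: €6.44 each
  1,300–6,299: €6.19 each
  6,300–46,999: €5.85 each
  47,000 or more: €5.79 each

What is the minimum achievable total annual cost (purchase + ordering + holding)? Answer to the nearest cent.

TC* ≈ €157,348.44

Holding cost per unit per year at price C is H = 0.23·C.
Candidates are each tier's EOQ (if it falls in that tier) and each price-break quantity.
Tier 1 (€6.44): EOQ = 3683.6 exceeds tier's upper bound 1299, so this tier is dominated.
EOQ at €6.19 = 3757.3 (feasible in tier 2): TC = 25,900×€6.19 + (25,900/3757.3)×388 + (3757.3/2)×0.23×€6.19 = €165,670.21.
EOQ at €5.85 = 3864.9 < 6300, so use break Q=6300: TC = 25,900×€5.85 + (25,900/6300.0)×388 + (6300.0/2)×0.23×€5.85 = €157,348.44.
EOQ at €5.79 = 3884.9 < 47000, so use break Q=47000: TC = 25,900×€5.79 + (25,900/47000.0)×388 + (47000.0/2)×0.23×€5.79 = €181,469.76.
Lowest total cost among the candidates is at Q = 6300.0.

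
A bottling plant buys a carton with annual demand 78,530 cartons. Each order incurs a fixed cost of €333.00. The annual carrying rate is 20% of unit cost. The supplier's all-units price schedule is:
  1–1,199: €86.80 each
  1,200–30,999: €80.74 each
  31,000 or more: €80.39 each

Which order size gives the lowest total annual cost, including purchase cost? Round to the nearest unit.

Holding cost per unit per year at price C is H = 0.20·C.
Evaluate total cost at each tier's feasible EOQ or, if the EOQ is below the tier, at the tier's minimum quantity.
Tier 1 (€86.80): EOQ = 1735.7 exceeds tier's upper bound 1199, so this tier is dominated.
EOQ at €80.74 = 1799.7 (feasible in tier 2): TC = 78,530×€80.74 + (78,530/1799.7)×333 + (1799.7/2)×0.20×€80.74 = €6,369,573.45.
EOQ at €80.39 = 1803.6 < 31000, so use break Q=31000: TC = 78,530×€80.39 + (78,530/31000.0)×333 + (31000.0/2)×0.20×€80.39 = €6,563,079.26.
Lowest total cost is €6,369,573.45 at Q = 1799.7.

Q* ≈ 1,800 cartons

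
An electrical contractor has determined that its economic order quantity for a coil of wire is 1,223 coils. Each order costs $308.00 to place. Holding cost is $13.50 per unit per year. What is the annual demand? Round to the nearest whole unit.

D ≈ 32,780 coils per year

Squaring Q* = √(2DS/H) gives Q*² = 2DS/H.
From Q* = √(2DS/H): D = Q*²H / (2S) = 1,223² × 13.5 / (2 × 308) = 32779.775.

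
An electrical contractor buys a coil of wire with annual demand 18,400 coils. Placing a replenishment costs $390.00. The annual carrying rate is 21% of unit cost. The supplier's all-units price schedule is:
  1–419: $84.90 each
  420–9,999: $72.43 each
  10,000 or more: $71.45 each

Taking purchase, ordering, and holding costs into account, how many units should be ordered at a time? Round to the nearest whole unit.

Q* ≈ 971 coils

Holding cost per unit per year at price C is H = 0.21·C.
For each price level, check whether its EOQ is feasible; otherwise the best quantity at that price is the breakpoint.
Tier 1 ($84.90): EOQ = 897.2 exceeds tier's upper bound 419, so this tier is dominated.
EOQ at $72.43 = 971.4 (feasible in tier 2): TC = 18,400×$72.43 + (18,400/971.4)×390 + (971.4/2)×0.21×$72.43 = $1,347,486.92.
EOQ at $71.45 = 978.0 < 10000, so use break Q=10000: TC = 18,400×$71.45 + (18,400/10000.0)×390 + (10000.0/2)×0.21×$71.45 = $1,390,420.10.
Lowest total cost is $1,347,486.92 at Q = 971.4.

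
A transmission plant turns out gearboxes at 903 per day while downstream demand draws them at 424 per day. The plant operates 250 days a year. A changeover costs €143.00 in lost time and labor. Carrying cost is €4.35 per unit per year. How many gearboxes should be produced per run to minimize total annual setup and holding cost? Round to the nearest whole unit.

Q* ≈ 3,625 gearboxes

Annual demand D = 424 × 250 = 106,000.
Production build-up factor (1 − d/p) = 1 − 424/903 = 0.5305.
Q* = √(2DS / (H(1 − d/p))) = √(2 × 106,000 × 143 / (4.35 × 0.5305)).
= √(30,316,000 / 2.3075) ≈ 3624.661.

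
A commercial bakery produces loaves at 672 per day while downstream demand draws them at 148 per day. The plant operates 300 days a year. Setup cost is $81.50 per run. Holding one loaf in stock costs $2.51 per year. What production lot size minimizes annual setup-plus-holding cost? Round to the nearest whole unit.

Annual demand D = 148 × 300 = 44,400.
Production build-up factor (1 − d/p) = 1 − 148/672 = 0.7798.
Q* = √(2DS / (H(1 − d/p))) = √(2 × 44,400 × 81.5 / (2.51 × 0.7798)).
= √(7,237,200 / 1.9572) ≈ 1922.947.

Q* ≈ 1,923 loaves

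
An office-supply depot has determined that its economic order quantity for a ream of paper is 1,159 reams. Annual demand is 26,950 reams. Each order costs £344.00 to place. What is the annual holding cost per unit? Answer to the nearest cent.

H ≈ £13.80

Invert the EOQ relation Q*² = 2DS/H.
From Q* = √(2DS/H): H = 2DS / Q*² = 2 × 26,950 × 344 / 1,159² = 13.8032.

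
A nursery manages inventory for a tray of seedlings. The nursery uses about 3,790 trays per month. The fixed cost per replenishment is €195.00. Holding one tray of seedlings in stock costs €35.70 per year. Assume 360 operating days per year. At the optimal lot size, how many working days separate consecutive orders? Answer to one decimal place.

Annual demand D = 3,790 × 12 = 45,480.
The optimal lot size = √(2DS/H) = √(2 × 45,480 × 195 / 35.7) ≈ 704.87.
Cycle time = Q*/D × 360 = 704.87 / 45,480 × 360 ≈ 5.579 days.

T ≈ 5.6 days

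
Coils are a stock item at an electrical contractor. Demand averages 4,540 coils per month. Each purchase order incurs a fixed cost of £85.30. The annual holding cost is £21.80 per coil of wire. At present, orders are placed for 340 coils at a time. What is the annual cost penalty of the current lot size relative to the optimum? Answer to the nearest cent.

Annual demand D = 4,540 × 12 = 54,480.
EOQ = √(2DS/H) = √(2 × 54,480 × 85.3 / 21.8) ≈ 652.95.
Cost at Q* = (D/Q*)S + (Q*/2)H = √(2DSH) ≈ £14,234.31.
Cost at Q = 340: (54,480/340)×85.3 + (340/2)×21.8 = £13,668.07 + £3,706.00 = £17,374.07.
Excess = £17,374.07 − £14,234.31 = £3,139.76.

Extra cost ≈ £3,139.76 per year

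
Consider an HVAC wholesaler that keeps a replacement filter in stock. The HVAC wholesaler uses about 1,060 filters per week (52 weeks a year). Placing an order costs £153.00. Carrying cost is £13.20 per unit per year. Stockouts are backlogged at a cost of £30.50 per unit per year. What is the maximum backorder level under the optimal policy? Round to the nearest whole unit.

Annual demand D = 1,060 × 52 = 55,120.
With planned backorders, Q* = √(2DS/H) · √((H+B)/B).
√(2DS/H) = √(2 × 55,120 × 153 / 13.2) = 1130.390.
√((H+B)/B) = √((13.2+30.5)/30.5) = 1.1970.
Q* ≈ 1353.067.
S* = Q* · H/(H+B) = 1353.067 × 13.2/43.7 ≈ 408.707.

S* ≈ 409 filters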